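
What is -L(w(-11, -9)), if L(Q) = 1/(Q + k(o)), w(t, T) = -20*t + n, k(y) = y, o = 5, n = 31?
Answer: -1/256 ≈ -0.0039063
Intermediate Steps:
w(t, T) = 31 - 20*t (w(t, T) = -20*t + 31 = 31 - 20*t)
L(Q) = 1/(5 + Q) (L(Q) = 1/(Q + 5) = 1/(5 + Q))
-L(w(-11, -9)) = -1/(5 + (31 - 20*(-11))) = -1/(5 + (31 + 220)) = -1/(5 + 251) = -1/256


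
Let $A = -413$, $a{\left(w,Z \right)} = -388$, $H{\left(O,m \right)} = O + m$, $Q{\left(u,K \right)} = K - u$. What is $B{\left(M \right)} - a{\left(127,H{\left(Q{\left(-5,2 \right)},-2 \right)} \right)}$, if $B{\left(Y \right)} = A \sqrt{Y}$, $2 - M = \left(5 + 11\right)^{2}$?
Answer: $388 - 413 i \sqrt{254} \approx 388.0 - 6582.1 i$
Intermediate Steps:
$M = -254$ ($M = 2 - \left(5 + 11\right)^{2} = 2 - 16^{2} = 2 - 256 = -254$)
$B{\left(Y \right)} = - 413 \sqrt{Y}$
$B{\left(M \right)} - a{\left(127,H{\left(Q{\left(-5,2 \right)},-2 \right)} \right)} = - 413 \sqrt{-254} - -388 = - 413 i \sqrt{254} + 388 = 388 - 413 i \sqrt{254}$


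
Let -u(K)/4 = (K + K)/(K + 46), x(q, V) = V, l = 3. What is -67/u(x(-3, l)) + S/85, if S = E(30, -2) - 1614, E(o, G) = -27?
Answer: 239671/2040 ≈ 117.49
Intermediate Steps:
S = -1641 (S = -27 - 1614 = -1641)
u(K) = -8*K/(46 + K) (u(K) = -4*(K + K)/(K + 46) = -4*2*K/(46 + K) = -8*K/(46 + K))
-67/u(x(-3, l)) + S/85 = -67/((-8*3/(46 + 3))) - 1641/85 = -67/((-8*3/49)) - 1641*1/85 = -67/((-8*3*1/49)) - 1641/85 = -67/(-24/49) - 1641/85 = -67*(-49/24) - 1641/85 = 3283/24 - 1641/85 = 239671/2040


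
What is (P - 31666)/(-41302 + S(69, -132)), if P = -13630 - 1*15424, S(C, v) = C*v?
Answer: 6072/5041 ≈ 1.2045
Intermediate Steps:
P = -29054 (P = -13630 - 15424 = -29054)
(P - 31666)/(-41302 + S(69, -132)) = (-29054 - 31666)/(-41302 + 69*(-132)) = -60720/(-41302 - 9108) = -60720/(-50410) = -60720*(-1/50410) = 6072/5041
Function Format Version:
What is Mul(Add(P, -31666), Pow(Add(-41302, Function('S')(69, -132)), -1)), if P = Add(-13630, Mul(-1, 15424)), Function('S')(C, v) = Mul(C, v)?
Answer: Rational(6072, 5041) ≈ 1.2045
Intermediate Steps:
P = -29054 (P = Add(-13630, -15424) = -29054)
Mul(Add(P, -31666), Pow(Add(-41302, Function('S')(69, -132)), -1)) = Mul(Add(-29054, -31666), Pow(Add(-41302, Mul(69, -132)), -1)) = Mul(-60720, Pow(Add(-41302, -9108), -1)) = Mul(-60720, Pow(-50410, -1)) = Mul(-60720, Rational(-1, 50410)) = Rational(6072, 5041)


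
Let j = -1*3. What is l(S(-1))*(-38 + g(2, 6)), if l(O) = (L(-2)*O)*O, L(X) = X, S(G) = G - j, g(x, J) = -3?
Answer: 328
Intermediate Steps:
j = -3
S(G) = 3 + G (S(G) = G - 1*(-3) = G + 3 = 3 + G)
l(O) = -2*O² (l(O) = (-2*O)*O = -2*O²)
l(S(-1))*(-38 + g(2, 6)) = (-2*(3 - 1)²)*(-38 - 3) = -2*2²*(-41) = -2*4*(-41) = -8*(-41) = 328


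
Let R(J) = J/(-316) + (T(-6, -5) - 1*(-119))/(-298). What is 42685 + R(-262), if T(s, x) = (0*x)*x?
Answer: 502450194/11771 ≈ 42685.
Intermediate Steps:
T(s, x) = 0 (T(s, x) = 0*x = 0)
R(J) = -119/298 - J/316 (R(J) = J/(-316) + (0 - 1*(-119))/(-298) = J*(-1/316) + (0 + 119)*(-1/298) = -J/316 + 119*(-1/298) = -J/316 - 119/298 = -119/298 - J/316)
42685 + R(-262) = 42685 + (-119/298 - 1/316*(-262)) = 42685 + (-119/298 + 131/158) = 42685 + 5059/11771 = 502450194/11771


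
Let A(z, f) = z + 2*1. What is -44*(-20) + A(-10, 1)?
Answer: 872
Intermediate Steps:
A(z, f) = 2 + z (A(z, f) = z + 2 = 2 + z)
-44*(-20) + A(-10, 1) = -44*(-20) + (2 - 10) = 880 - 8 = 872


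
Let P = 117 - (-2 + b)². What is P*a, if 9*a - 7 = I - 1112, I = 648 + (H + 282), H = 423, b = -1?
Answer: 2976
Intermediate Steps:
I = 1353 (I = 648 + (423 + 282) = 648 + 705 = 1353)
a = 248/9 (a = 7/9 + (1353 - 1112)/9 = 7/9 + (⅑)*241 = 7/9 + 241/9 = 248/9 ≈ 27.556)
P = 108 (P = 117 - (-2 - 1)² = 117 - 1*(-3)² = 117 - 1*9 = 117 - 9 = 108)
P*a = 108*(248/9) = 2976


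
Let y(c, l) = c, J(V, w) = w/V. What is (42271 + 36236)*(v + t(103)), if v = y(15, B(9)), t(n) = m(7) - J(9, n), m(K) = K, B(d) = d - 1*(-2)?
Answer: 828685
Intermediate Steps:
B(d) = 2 + d (B(d) = d + 2 = 2 + d)
t(n) = 7 - n/9
v = 15
(42271 + 36236)*(v + t(103)) = (42271 + 36236)*(15 + (7 - 1/9*103)) = 78507*(15 + (7 - 103/9)) = 78507*(15 - 40/9) = 78507*(95/9) = 828685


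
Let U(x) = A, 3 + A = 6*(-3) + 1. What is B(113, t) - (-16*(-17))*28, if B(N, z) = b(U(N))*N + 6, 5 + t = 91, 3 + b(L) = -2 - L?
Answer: -5915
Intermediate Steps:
A = -20 (A = -3 + (6*(-3) + 1) = -3 + (-18 + 1) = -3 - 17 = -20)
U(x) = -20
b(L) = -5 - L (b(L) = -3 + (-2 - L) = -5 - L)
t = 86 (t = -5 + 91 = 86)
B(N, z) = 6 + 15*N (B(N, z) = (-5 - 1*(-20))*N + 6 = (-5 + 20)*N + 6 = 15*N + 6 = 6 + 15*N)
B(113, t) - (-16*(-17))*28 = (6 + 15*113) - (-16*(-17))*28 = (6 + 1695) - 272*28 = 1701 - 1*7616 = 1701 - 7616 = -5915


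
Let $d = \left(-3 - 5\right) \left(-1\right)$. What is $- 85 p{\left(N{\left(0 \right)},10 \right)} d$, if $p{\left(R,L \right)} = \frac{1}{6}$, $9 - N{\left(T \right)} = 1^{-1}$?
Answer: $- \frac{340}{3} \approx -113.33$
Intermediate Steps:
$N{\left(T \right)} = 8$ ($N{\left(T \right)} = 9 - 1^{-1} = 9 - 1 = 8$)
$p{\left(R,L \right)} = \frac{1}{6}$
$d = 8$ ($d = \left(-8\right) \left(-1\right) = 8$)
$- 85 p{\left(N{\left(0 \right)},10 \right)} d = \left(-85\right) \frac{1}{6} \cdot 8 = \left(- \frac{85}{6}\right) 8 = - \frac{340}{3}$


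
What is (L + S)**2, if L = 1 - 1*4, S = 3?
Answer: 0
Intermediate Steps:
L = -3 (L = 1 - 4 = -3)
(L + S)**2 = (-3 + 3)**2 = 0**2 = 0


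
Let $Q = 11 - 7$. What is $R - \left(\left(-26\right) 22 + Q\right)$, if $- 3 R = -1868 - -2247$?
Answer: $\frac{1325}{3} \approx 441.67$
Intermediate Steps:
$Q = 4$
$R = - \frac{379}{3}$ ($R = - \frac{-1868 - -2247}{3} = - \frac{-1868 + 2247}{3} = \left(- \frac{1}{3}\right) 379 = - \frac{379}{3} \approx -126.33$)
$R - \left(\left(-26\right) 22 + Q\right) = - \frac{379}{3} - \left(\left(-26\right) 22 + 4\right) = - \frac{379}{3} - \left(-572 + 4\right) = - \frac{379}{3} - -568 = - \frac{379}{3} + 568 = \frac{1325}{3}$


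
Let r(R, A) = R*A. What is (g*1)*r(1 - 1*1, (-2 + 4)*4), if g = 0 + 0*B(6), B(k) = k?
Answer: 0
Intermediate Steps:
r(R, A) = A*R
g = 0 (g = 0 + 0*6 = 0 + 0 = 0)
(g*1)*r(1 - 1*1, (-2 + 4)*4) = (0*1)*(((-2 + 4)*4)*(1 - 1*1)) = 0*((2*4)*(1 - 1)) = 0*(8*0) = 0*0 = 0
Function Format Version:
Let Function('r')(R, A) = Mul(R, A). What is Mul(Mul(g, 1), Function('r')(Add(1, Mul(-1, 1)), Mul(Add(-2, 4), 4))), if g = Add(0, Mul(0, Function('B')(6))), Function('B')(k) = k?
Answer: 0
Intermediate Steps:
Function('r')(R, A) = Mul(A, R)
g = 0 (g = Add(0, Mul(0, 6)) = Add(0, 0) = 0)
Mul(Mul(g, 1), Function('r')(Add(1, Mul(-1, 1)), Mul(Add(-2, 4), 4))) = Mul(Mul(0, 1), Mul(Mul(Add(-2, 4), 4), Add(1, Mul(-1, 1)))) = Mul(0, Mul(Mul(2, 4), Add(1, -1))) = Mul(0, Mul(8, 0)) = Mul(0, 0) = 0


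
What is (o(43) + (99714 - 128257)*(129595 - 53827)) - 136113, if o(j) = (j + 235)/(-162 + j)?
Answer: -257371074581/119 ≈ -2.1628e+9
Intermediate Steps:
o(j) = (235 + j)/(-162 + j)
(o(43) + (99714 - 128257)*(129595 - 53827)) - 136113 = ((235 + 43)/(-162 + 43) + (99714 - 128257)*(129595 - 53827)) - 136113 = (278/(-119) - 28543*75768) - 136113 = (-1/119*278 - 2162646024) - 136113 = (-278/119 - 2162646024) - 136113 = -257354877134/119 - 136113 = -257371074581/119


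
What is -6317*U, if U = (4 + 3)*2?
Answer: -88438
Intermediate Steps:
U = 14 (U = 7*2 = 14)
-6317*U = -6317*14 = -88438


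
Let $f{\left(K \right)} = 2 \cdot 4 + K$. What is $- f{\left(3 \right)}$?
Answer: $-11$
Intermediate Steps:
$f{\left(K \right)} = 8 + K$
$- f{\left(3 \right)} = - (8 + 3) = \left(-1\right) 11 = -11$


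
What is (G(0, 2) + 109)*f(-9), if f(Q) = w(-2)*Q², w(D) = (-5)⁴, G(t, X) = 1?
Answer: 5568750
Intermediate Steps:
w(D) = 625
f(Q) = 625*Q²
(G(0, 2) + 109)*f(-9) = (1 + 109)*(625*(-9)²) = 110*(625*81) = 110*50625 = 5568750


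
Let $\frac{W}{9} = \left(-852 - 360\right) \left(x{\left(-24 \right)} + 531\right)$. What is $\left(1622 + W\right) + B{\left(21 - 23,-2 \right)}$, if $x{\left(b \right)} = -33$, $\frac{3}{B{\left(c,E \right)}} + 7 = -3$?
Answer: $- \frac{54305623}{10} \approx -5.4306 \cdot 10^{6}$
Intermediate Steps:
$B{\left(c,E \right)} = - \frac{3}{10}$ ($B{\left(c,E \right)} = \frac{3}{-7 - 3} = \frac{3}{-10} = 3 \left(- \frac{1}{10}\right) = - \frac{3}{10}$)
$W = -5432184$ ($W = 9 \left(-852 - 360\right) \left(-33 + 531\right) = 9 \left(\left(-1212\right) 498\right) = 9 \left(-603576\right) = -5432184$)
$\left(1622 + W\right) + B{\left(21 - 23,-2 \right)} = \left(1622 - 5432184\right) - \frac{3}{10} = -5430562 - \frac{3}{10} = - \frac{54305623}{10}$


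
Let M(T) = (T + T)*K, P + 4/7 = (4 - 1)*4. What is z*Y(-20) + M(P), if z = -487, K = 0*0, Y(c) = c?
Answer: 9740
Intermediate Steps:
K = 0
P = 80/7 (P = -4/7 + (4 - 1)*4 = -4/7 + 3*4 = -4/7 + 12 = 80/7 ≈ 11.429)
M(T) = 0 (M(T) = (T + T)*0 = (2*T)*0 = 0)
z*Y(-20) + M(P) = -487*(-20) + 0 = 9740 + 0 = 9740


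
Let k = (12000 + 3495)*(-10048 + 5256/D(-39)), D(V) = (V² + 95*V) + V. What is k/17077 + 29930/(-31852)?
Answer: -612663207277135/67176170594 ≈ -9120.3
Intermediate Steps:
D(V) = V² + 96*V
k = -38465407800/247 (k = (12000 + 3495)*(-10048 + 5256/((-39*(96 - 39)))) = 15495*(-10048 + 5256/((-39*57))) = 15495*(-10048 + 5256/(-2223)) = 15495*(-10048 + 5256*(-1/2223)) = 15495*(-10048 - 584/247) = 15495*(-2482440/247) = -38465407800/247 ≈ -1.5573e+8)
k/17077 + 29930/(-31852) = -38465407800/247/17077 + 29930/(-31852) = -38465407800/247*1/17077 + 29930*(-1/31852) = -38465407800/4218019 - 14965/15926 = -612663207277135/67176170594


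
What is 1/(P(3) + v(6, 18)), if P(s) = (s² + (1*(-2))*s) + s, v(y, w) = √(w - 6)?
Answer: ¼ - √3/12 ≈ 0.10566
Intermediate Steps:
v(y, w) = √(-6 + w)
P(s) = s² - s (P(s) = (s² - 2*s) + s = s² - s)
1/(P(3) + v(6, 18)) = 1/(3*(-1 + 3) + √(-6 + 18)) = 1/(3*2 + √12) = 1/(6 + 2*√3)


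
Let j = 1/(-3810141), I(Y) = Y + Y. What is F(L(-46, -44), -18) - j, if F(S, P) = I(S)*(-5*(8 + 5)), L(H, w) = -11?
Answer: 5448501631/3810141 ≈ 1430.0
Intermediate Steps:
I(Y) = 2*Y
F(S, P) = -130*S (F(S, P) = (2*S)*(-5*(8 + 5)) = (2*S)*(-5*13) = (2*S)*(-65) = -130*S)
j = -1/3810141 ≈ -2.6246e-7
F(L(-46, -44), -18) - j = -130*(-11) - 1*(-1/3810141) = 1430 + 1/3810141 = 5448501631/3810141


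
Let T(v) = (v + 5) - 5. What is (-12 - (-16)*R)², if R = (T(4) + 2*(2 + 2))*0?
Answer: 144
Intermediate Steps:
T(v) = v (T(v) = (5 + v) - 5 = v)
R = 0 (R = (4 + 2*(2 + 2))*0 = (4 + 2*4)*0 = (4 + 8)*0 = 12*0 = 0)
(-12 - (-16)*R)² = (-12 - (-16)*0)² = (-12 - 4*0)² = (-12 + 0)² = (-12)² = 144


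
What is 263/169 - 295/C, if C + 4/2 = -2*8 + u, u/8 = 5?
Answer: -44069/3718 ≈ -11.853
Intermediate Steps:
u = 40 (u = 8*5 = 40)
C = 22 (C = -2 + (-2*8 + 40) = -2 + (-16 + 40) = -2 + 24 = 22)
263/169 - 295/C = 263/169 - 295/22 = -44069/3718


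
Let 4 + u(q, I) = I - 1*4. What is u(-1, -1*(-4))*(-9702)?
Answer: 38808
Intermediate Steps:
u(q, I) = -8 + I (u(q, I) = -4 + (I - 1*4) = -4 + (I - 4) = -4 + (-4 + I) = -8 + I)
u(-1, -1*(-4))*(-9702) = (-8 - 1*(-4))*(-9702) = (-8 + 4)*(-9702) = -4*(-9702) = 38808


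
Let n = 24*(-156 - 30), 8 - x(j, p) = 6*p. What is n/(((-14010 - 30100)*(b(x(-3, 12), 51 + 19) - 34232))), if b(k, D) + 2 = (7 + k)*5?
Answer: -2232/761316545 ≈ -2.9318e-6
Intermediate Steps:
x(j, p) = 8 - 6*p
n = -4464 (n = 24*(-186) = -4464)
b(k, D) = 33 + 5*k (b(k, D) = -2 + (7 + k)*5 = -2 + (35 + 5*k) = 33 + 5*k)
n/(((-14010 - 30100)*(b(x(-3, 12), 51 + 19) - 34232))) = -4464*1/((-14010 - 30100)*((33 + 5*(8 - 6*12)) - 34232)) = -4464*(-1/(44110*((33 + 5*(8 - 72)) - 34232))) = -4464*(-1/(44110*((33 + 5*(-64)) - 34232))) = -4464*(-1/(44110*((33 - 320) - 34232))) = -4464*(-1/(44110*(-287 - 34232))) = -4464/((-44110*(-34519))) = -4464/1522633090 = -4464*1/1522633090 = -2232/761316545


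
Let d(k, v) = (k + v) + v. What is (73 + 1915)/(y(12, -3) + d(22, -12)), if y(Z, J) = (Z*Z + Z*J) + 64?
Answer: 994/85 ≈ 11.694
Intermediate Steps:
d(k, v) = k + 2*v
y(Z, J) = 64 + Z**2 + J*Z (y(Z, J) = (Z**2 + J*Z) + 64 = 64 + Z**2 + J*Z)
(73 + 1915)/(y(12, -3) + d(22, -12)) = (73 + 1915)/((64 + 12**2 - 3*12) + (22 + 2*(-12))) = 1988/((64 + 144 - 36) + (22 - 24)) = 1988/(172 - 2) = 1988/170 = 1988*(1/170) = 994/85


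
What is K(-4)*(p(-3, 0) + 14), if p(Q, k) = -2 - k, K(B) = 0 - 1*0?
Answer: 0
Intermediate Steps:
K(B) = 0 (K(B) = 0 + 0 = 0)
K(-4)*(p(-3, 0) + 14) = 0*((-2 - 1*0) + 14) = 0*((-2 + 0) + 14) = 0*(-2 + 14) = 0*12 = 0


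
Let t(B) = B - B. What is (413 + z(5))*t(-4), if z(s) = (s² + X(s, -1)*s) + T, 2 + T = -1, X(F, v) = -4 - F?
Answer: 0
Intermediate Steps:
t(B) = 0
T = -3 (T = -2 - 1 = -3)
z(s) = -3 + s² + s*(-4 - s) (z(s) = (s² + (-4 - s)*s) - 3 = (s² + s*(-4 - s)) - 3 = -3 + s² + s*(-4 - s))
(413 + z(5))*t(-4) = (413 + (-3 - 4*5))*0 = (413 + (-3 - 20))*0 = (413 - 23)*0 = 390*0 = 0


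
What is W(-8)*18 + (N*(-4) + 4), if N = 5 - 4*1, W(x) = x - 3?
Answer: -198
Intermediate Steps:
W(x) = -3 + x
N = 1 (N = 5 - 4 = 1)
W(-8)*18 + (N*(-4) + 4) = (-3 - 8)*18 + (1*(-4) + 4) = -11*18 + (-4 + 4) = -198 + 0 = -198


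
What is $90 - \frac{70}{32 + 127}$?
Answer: $\frac{14240}{159} \approx 89.56$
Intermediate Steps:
$90 - \frac{70}{32 + 127} = 90 - \frac{70}{159} = \frac{14240}{159}$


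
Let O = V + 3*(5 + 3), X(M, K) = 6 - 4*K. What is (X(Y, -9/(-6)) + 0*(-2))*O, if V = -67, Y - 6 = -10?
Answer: 0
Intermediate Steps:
Y = -4 (Y = 6 - 10 = -4)
O = -43 (O = -67 + 3*(5 + 3) = -67 + 3*8 = -67 + 24 = -43)
(X(Y, -9/(-6)) + 0*(-2))*O = ((6 - (-36)/(-6)) + 0*(-2))*(-43) = ((6 - (-36)*(-1)/6) + 0)*(-43) = ((6 - 4*3/2) + 0)*(-43) = ((6 - 6) + 0)*(-43) = (0 + 0)*(-43) = 0*(-43) = 0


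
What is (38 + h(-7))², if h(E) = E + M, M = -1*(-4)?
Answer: 1225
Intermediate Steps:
M = 4
h(E) = 4 + E (h(E) = E + 4 = 4 + E)
(38 + h(-7))² = (38 + (4 - 7))² = (38 - 3)² = 35² = 1225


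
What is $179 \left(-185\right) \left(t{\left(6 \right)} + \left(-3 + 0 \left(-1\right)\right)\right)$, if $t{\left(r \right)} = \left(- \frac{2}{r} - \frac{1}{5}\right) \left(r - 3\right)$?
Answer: $152329$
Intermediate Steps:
$t{\left(r \right)} = \left(-3 + r\right) \left(- \frac{1}{5} - \frac{2}{r}\right)$ ($t{\left(r \right)} = \left(- \frac{2}{r} - \frac{1}{5}\right) \left(-3 + r\right) = \left(- \frac{1}{5} - \frac{2}{r}\right) \left(-3 + r\right) = \left(-3 + r\right) \left(- \frac{1}{5} - \frac{2}{r}\right)$)
$179 \left(-185\right) \left(t{\left(6 \right)} + \left(-3 + 0 \left(-1\right)\right)\right) = 179 \left(-185\right) \left(\frac{30 - 6 \left(7 + 6\right)}{5 \cdot 6} + \left(-3 + 0 \left(-1\right)\right)\right) = - 33115 \left(\frac{1}{5} \cdot \frac{1}{6} \left(30 - 6 \cdot 13\right) + \left(-3 + 0\right)\right) = - 33115 \left(\frac{1}{5} \cdot \frac{1}{6} \left(30 - 78\right) - 3\right) = - 33115 \left(\frac{1}{5} \cdot \frac{1}{6} \left(-48\right) - 3\right) = - 33115 \left(- \frac{8}{5} - 3\right) = \left(-33115\right) \left(- \frac{23}{5}\right) = 152329$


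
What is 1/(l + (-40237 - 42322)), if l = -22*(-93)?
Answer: -1/80513 ≈ -1.2420e-5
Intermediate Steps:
l = 2046
1/(l + (-40237 - 42322)) = 1/(2046 + (-40237 - 42322)) = 1/(2046 - 82559) = 1/(-80513) = -1/80513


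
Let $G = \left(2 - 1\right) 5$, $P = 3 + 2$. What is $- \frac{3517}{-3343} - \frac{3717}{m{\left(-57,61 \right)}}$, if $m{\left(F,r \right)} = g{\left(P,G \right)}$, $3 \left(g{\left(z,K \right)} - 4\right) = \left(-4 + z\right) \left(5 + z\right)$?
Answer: $- \frac{37200419}{73546} \approx -505.81$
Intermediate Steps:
$P = 5$
$G = 5$ ($G = 1 \cdot 5 = 5$)
$g{\left(z,K \right)} = 4 + \frac{\left(-4 + z\right) \left(5 + z\right)}{3}$
$m{\left(F,r \right)} = \frac{22}{3}$ ($m{\left(F,r \right)} = - \frac{8}{3} + \frac{1}{3} \cdot 5 + \frac{5^{2}}{3} = - \frac{8}{3} + \frac{5}{3} + \frac{1}{3} \cdot 25 = - \frac{8}{3} + \frac{5}{3} + \frac{25}{3} = \frac{22}{3}$)
$- \frac{3517}{-3343} - \frac{3717}{m{\left(-57,61 \right)}} = - \frac{3517}{-3343} - \frac{3717}{\frac{22}{3}} = \left(-3517\right) \left(- \frac{1}{3343}\right) - \frac{11151}{22} = \frac{3517}{3343} - \frac{11151}{22} = - \frac{37200419}{73546}$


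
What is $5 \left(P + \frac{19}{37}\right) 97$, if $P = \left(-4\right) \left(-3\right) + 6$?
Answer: $\frac{332225}{37} \approx 8979.0$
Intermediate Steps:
$P = 18$ ($P = 12 + 6 = 18$)
$5 \left(P + \frac{19}{37}\right) 97 = 5 \left(18 + \frac{19}{37}\right) 97 = 5 \cdot \frac{685}{37} \cdot 97 = \frac{3425}{37} \cdot 97 = \frac{332225}{37}$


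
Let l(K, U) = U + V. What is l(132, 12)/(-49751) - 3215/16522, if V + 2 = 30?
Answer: -160610345/821986022 ≈ -0.19539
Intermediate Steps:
V = 28 (V = -2 + 30 = 28)
l(K, U) = 28 + U (l(K, U) = U + 28 = 28 + U)
l(132, 12)/(-49751) - 3215/16522 = (28 + 12)/(-49751) - 3215/16522 = 40*(-1/49751) - 3215*1/16522 = -40/49751 - 3215/16522 = -160610345/821986022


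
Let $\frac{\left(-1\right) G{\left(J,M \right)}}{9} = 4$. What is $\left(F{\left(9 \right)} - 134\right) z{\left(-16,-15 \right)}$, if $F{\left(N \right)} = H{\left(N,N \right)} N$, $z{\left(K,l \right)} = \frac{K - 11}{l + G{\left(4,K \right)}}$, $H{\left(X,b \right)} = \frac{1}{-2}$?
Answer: $- \frac{2493}{34} \approx -73.323$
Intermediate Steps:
$H{\left(X,b \right)} = - \frac{1}{2}$
$G{\left(J,M \right)} = -36$ ($G{\left(J,M \right)} = \left(-9\right) 4 = -36$)
$z{\left(K,l \right)} = \frac{-11 + K}{-36 + l}$ ($z{\left(K,l \right)} = \frac{K - 11}{l - 36} = \frac{-11 + K}{-36 + l}$)
$F{\left(N \right)} = - \frac{N}{2}$
$\left(F{\left(9 \right)} - 134\right) z{\left(-16,-15 \right)} = \left(\left(- \frac{1}{2}\right) 9 - 134\right) \frac{-11 - 16}{-36 - 15} = \left(- \frac{9}{2} - 134\right) \frac{1}{-51} \left(-27\right) = - \frac{277 \left(\left(- \frac{1}{51}\right) \left(-27\right)\right)}{2} = \left(- \frac{277}{2}\right) \frac{9}{17} = - \frac{2493}{34}$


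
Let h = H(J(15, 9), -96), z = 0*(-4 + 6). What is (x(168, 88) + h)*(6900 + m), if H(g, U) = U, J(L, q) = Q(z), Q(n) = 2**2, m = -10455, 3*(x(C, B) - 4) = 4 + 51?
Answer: 261885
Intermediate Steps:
x(C, B) = 67/3 (x(C, B) = 4 + (4 + 51)/3 = 4 + (1/3)*55 = 4 + 55/3 = 67/3)
z = 0 (z = 0*2 = 0)
Q(n) = 4
J(L, q) = 4
h = -96
(x(168, 88) + h)*(6900 + m) = (67/3 - 96)*(6900 - 10455) = -221/3*(-3555) = 261885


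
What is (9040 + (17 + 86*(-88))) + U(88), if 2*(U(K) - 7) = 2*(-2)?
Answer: 1494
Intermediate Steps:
U(K) = 5 (U(K) = 7 + (2*(-2))/2 = 7 + (1/2)*(-4) = 7 - 2 = 5)
(9040 + (17 + 86*(-88))) + U(88) = (9040 + (17 + 86*(-88))) + 5 = (9040 + (17 - 7568)) + 5 = (9040 - 7551) + 5 = 1489 + 5 = 1494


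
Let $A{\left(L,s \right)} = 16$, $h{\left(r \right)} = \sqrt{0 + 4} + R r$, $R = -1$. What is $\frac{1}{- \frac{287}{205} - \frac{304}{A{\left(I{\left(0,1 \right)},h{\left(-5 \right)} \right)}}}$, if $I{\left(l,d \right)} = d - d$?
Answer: $- \frac{5}{102} \approx -0.04902$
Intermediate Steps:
$I{\left(l,d \right)} = 0$
$h{\left(r \right)} = 2 - r$ ($h{\left(r \right)} = \sqrt{0 + 4} - r = \sqrt{4} - r = 2 - r$)
$\frac{1}{- \frac{287}{205} - \frac{304}{A{\left(I{\left(0,1 \right)},h{\left(-5 \right)} \right)}}} = \frac{1}{- \frac{287}{205} - \frac{304}{16}} = \frac{1}{\left(-287\right) \frac{1}{205} - 19} = \frac{1}{- \frac{7}{5} - 19} = \frac{1}{- \frac{102}{5}} = - \frac{5}{102}$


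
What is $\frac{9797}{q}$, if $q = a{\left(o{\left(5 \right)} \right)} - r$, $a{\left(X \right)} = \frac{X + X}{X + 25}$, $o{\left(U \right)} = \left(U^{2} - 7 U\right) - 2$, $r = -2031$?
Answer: $\frac{127361}{26379} \approx 4.8281$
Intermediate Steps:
$o{\left(U \right)} = -2 + U^{2} - 7 U$
$a{\left(X \right)} = \frac{2 X}{25 + X}$
$q = \frac{26379}{13}$ ($q = \frac{2 \left(-2 + 5^{2} - 35\right)}{25 - \left(37 - 25\right)} - -2031 = \frac{2 \left(-2 + 25 - 35\right)}{25 - 12} + 2031 = 2 \left(-12\right) \frac{1}{25 - 12} + 2031 = 2 \left(-12\right) \frac{1}{13} + 2031 = - \frac{24}{13} + 2031 = \frac{26379}{13} \approx 2029.2$)
$\frac{9797}{q} = \frac{9797}{\frac{26379}{13}} = 9797 \cdot \frac{13}{26379} = \frac{127361}{26379}$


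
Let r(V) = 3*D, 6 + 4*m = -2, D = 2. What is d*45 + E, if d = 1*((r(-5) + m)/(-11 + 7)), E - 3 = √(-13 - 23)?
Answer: -42 + 6*I ≈ -42.0 + 6.0*I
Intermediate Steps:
m = -2 (m = -3/2 + (¼)*(-2) = -3/2 - ½ = -2)
r(V) = 6 (r(V) = 3*2 = 6)
E = 3 + 6*I (E = 3 + √(-13 - 23) = 3 + √(-36) = 3 + 6*I ≈ 3.0 + 6.0*I)
d = -1 (d = 1*((6 - 2)/(-11 + 7)) = 1*(4/(-4)) = 1*(4*(-¼)) = 1*(-1) = -1)
d*45 + E = -1*45 + (3 + 6*I) = -45 + (3 + 6*I) = -42 + 6*I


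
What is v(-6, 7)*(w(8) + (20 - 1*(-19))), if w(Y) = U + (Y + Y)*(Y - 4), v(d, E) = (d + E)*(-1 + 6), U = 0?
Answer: 515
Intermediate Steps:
v(d, E) = 5*E + 5*d (v(d, E) = (E + d)*5 = 5*E + 5*d)
w(Y) = 2*Y*(-4 + Y) (w(Y) = 0 + (Y + Y)*(Y - 4) = 0 + (2*Y)*(-4 + Y) = 0 + 2*Y*(-4 + Y) = 2*Y*(-4 + Y))
v(-6, 7)*(w(8) + (20 - 1*(-19))) = (5*7 + 5*(-6))*(2*8*(-4 + 8) + (20 - 1*(-19))) = (35 - 30)*(2*8*4 + (20 + 19)) = 5*(64 + 39) = 5*103 = 515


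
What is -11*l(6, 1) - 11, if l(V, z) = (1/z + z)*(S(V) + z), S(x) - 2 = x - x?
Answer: -77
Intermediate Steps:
S(x) = 2 (S(x) = 2 + (x - x) = 2 + 0 = 2)
l(V, z) = (2 + z)*(z + 1/z) (l(V, z) = (1/z + z)*(2 + z) = (z + 1/z)*(2 + z) = (2 + z)*(z + 1/z))
-11*l(6, 1) - 11 = -11*(1 + 1**2 + 2*1 + 2/1) - 11 = -11*(1 + 1 + 2 + 2*1) - 11 = -11*(1 + 1 + 2 + 2) - 11 = -11*6 - 11 = -66 - 11 = -77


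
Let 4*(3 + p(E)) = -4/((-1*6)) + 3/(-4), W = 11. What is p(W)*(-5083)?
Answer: 737035/48 ≈ 15355.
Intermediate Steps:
p(E) = -145/48 (p(E) = -3 + (-4/((-1*6)) + 3/(-4))/4 = -3 + (-4/(-6) + 3*(-¼))/4 = -3 + (-4*(-⅙) - ¾)/4 = -3 + (⅔ - ¾)/4 = -3 + (¼)*(-1/12) = -3 - 1/48 = -145/48)
p(W)*(-5083) = -145/48*(-5083) = 737035/48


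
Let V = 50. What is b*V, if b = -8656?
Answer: -432800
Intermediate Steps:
b*V = -8656*50 = -432800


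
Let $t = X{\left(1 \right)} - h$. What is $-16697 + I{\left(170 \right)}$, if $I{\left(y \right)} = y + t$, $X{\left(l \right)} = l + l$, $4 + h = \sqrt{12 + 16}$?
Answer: $-16521 - 2 \sqrt{7} \approx -16526.0$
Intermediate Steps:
$h = -4 + 2 \sqrt{7}$ ($h = -4 + \sqrt{12 + 16} = -4 + \sqrt{28} = -4 + 2 \sqrt{7} \approx 1.2915$)
$X{\left(l \right)} = 2 l$
$t = 6 - 2 \sqrt{7}$ ($t = 2 \cdot 1 - \left(-4 + 2 \sqrt{7}\right) = 2 + \left(4 - 2 \sqrt{7}\right) = 6 - 2 \sqrt{7} \approx 0.7085$)
$I{\left(y \right)} = 6 + y - 2 \sqrt{7}$ ($I{\left(y \right)} = y + \left(6 - 2 \sqrt{7}\right) = 6 + y - 2 \sqrt{7}$)
$-16697 + I{\left(170 \right)} = -16697 + \left(6 + 170 - 2 \sqrt{7}\right) = -16697 + \left(176 - 2 \sqrt{7}\right) = -16521 - 2 \sqrt{7}$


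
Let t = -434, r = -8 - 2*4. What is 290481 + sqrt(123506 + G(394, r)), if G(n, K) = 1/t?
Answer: 290481 + sqrt(23263095702)/434 ≈ 2.9083e+5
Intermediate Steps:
r = -16 (r = -8 - 8 = -16)
G(n, K) = -1/434 (G(n, K) = 1/(-434) = -1/434)
290481 + sqrt(123506 + G(394, r)) = 290481 + sqrt(123506 - 1/434) = 290481 + sqrt(53601603/434) = 290481 + sqrt(23263095702)/434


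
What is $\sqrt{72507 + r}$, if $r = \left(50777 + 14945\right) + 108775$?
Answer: $2 \sqrt{61751} \approx 497.0$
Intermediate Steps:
$r = 174497$ ($r = 65722 + 108775 = 174497$)
$\sqrt{72507 + r} = \sqrt{72507 + 174497} = \sqrt{247004} = 2 \sqrt{61751}$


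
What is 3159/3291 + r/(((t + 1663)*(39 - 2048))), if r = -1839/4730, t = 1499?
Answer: 10546542017801/10987232531660 ≈ 0.95989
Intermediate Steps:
r = -1839/4730 (r = -1839*1/4730 = -1839/4730 ≈ -0.38879)
3159/3291 + r/(((t + 1663)*(39 - 2048))) = 3159/3291 - 1839*1/((39 - 2048)*(1499 + 1663))/4730 = 3159*(1/3291) - 1839/(4730*(3162*(-2009))) = 1053/1097 - 1839/4730/(-6352458) = 1053/1097 - 1839/4730*(-1/6352458) = 1053/1097 + 613/10015708780 = 10546542017801/10987232531660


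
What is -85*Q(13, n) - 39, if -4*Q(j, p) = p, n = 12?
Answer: 216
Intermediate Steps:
Q(j, p) = -p/4
-85*Q(13, n) - 39 = -(-85)*12/4 - 39 = -85*(-3) - 39 = 255 - 39 = 216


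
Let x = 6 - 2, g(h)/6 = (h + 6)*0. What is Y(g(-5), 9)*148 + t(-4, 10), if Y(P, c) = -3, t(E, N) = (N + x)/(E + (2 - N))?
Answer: -2671/6 ≈ -445.17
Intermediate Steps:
g(h) = 0 (g(h) = 6*((h + 6)*0) = 6*((6 + h)*0) = 6*0 = 0)
x = 4
t(E, N) = (4 + N)/(2 + E - N) (t(E, N) = (N + 4)/(E + (2 - N)) = (4 + N)/(2 + E - N))
Y(g(-5), 9)*148 + t(-4, 10) = -3*148 + (4 + 10)/(2 - 4 - 1*10) = -444 + 14/(2 - 4 - 10) = -444 + 14/(-12) = -444 - 1/12*14 = -444 - 7/6 = -2671/6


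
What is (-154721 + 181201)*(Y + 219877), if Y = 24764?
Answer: 6478093680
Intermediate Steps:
(-154721 + 181201)*(Y + 219877) = (-154721 + 181201)*(24764 + 219877) = 26480*244641 = 6478093680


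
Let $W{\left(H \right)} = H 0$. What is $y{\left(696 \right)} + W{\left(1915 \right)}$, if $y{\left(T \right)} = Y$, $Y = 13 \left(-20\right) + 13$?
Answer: $-247$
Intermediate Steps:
$W{\left(H \right)} = 0$
$Y = -247$ ($Y = -260 + 13 = -247$)
$y{\left(T \right)} = -247$
$y{\left(696 \right)} + W{\left(1915 \right)} = -247 + 0 = -247$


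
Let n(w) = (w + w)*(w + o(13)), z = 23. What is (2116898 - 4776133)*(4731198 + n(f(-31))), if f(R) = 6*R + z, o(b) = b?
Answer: -12711403905030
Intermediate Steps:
f(R) = 23 + 6*R (f(R) = 6*R + 23 = 23 + 6*R)
n(w) = 2*w*(13 + w) (n(w) = (w + w)*(w + 13) = (2*w)*(13 + w) = 2*w*(13 + w))
(2116898 - 4776133)*(4731198 + n(f(-31))) = (2116898 - 4776133)*(4731198 + 2*(23 + 6*(-31))*(13 + (23 + 6*(-31)))) = -2659235*(4731198 + 2*(23 - 186)*(13 + (23 - 186))) = -2659235*(4731198 + 2*(-163)*(13 - 163)) = -2659235*(4731198 + 2*(-163)*(-150)) = -2659235*(4731198 + 48900) = -2659235*4780098 = -12711403905030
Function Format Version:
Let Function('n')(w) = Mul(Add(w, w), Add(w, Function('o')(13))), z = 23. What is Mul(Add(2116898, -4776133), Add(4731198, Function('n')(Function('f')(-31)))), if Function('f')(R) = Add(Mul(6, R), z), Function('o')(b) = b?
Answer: -12711403905030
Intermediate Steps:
Function('f')(R) = Add(23, Mul(6, R)) (Function('f')(R) = Add(Mul(6, R), 23) = Add(23, Mul(6, R)))
Function('n')(w) = Mul(2, w, Add(13, w)) (Function('n')(w) = Mul(Add(w, w), Add(w, 13)) = Mul(Mul(2, w), Add(13, w)) = Mul(2, w, Add(13, w)))
Mul(Add(2116898, -4776133), Add(4731198, Function('n')(Function('f')(-31)))) = Mul(Add(2116898, -4776133), Add(4731198, Mul(2, Add(23, Mul(6, -31)), Add(13, Add(23, Mul(6, -31)))))) = Mul(-2659235, Add(4731198, Mul(2, Add(23, -186), Add(13, Add(23, -186))))) = Mul(-2659235, Add(4731198, Mul(2, -163, Add(13, -163)))) = Mul(-2659235, Add(4731198, Mul(2, -163, -150))) = Mul(-2659235, Add(4731198, 48900)) = Mul(-2659235, 4780098) = -12711403905030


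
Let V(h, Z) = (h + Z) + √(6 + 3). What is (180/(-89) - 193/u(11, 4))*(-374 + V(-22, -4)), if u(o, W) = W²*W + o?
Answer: 12178769/6675 ≈ 1824.5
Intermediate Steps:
u(o, W) = o + W³ (u(o, W) = W³ + o = o + W³)
V(h, Z) = 3 + Z + h (V(h, Z) = (Z + h) + √9 = (Z + h) + 3 = 3 + Z + h)
(180/(-89) - 193/u(11, 4))*(-374 + V(-22, -4)) = (180/(-89) - 193/(11 + 4³))*(-374 + (3 - 4 - 22)) = (180*(-1/89) - 193/(11 + 64))*(-374 - 23) = (-180/89 - 193/75)*(-397) = -30677/6675*(-397) = 12178769/6675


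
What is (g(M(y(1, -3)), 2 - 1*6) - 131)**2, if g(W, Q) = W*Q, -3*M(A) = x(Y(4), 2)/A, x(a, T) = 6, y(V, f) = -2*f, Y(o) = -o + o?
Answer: 151321/9 ≈ 16813.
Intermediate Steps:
Y(o) = 0
M(A) = -2/A
g(W, Q) = Q*W
(g(M(y(1, -3)), 2 - 1*6) - 131)**2 = ((2 - 1*6)*(-2/((-2*(-3)))) - 131)**2 = ((2 - 6)*(-2/6) - 131)**2 = (-(-8)/6 - 131)**2 = (-4*(-1/3) - 131)**2 = (4/3 - 131)**2 = (-389/3)**2 = 151321/9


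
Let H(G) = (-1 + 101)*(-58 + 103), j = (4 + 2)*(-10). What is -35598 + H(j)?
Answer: -31098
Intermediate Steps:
j = -60 (j = 6*(-10) = -60)
H(G) = 4500 (H(G) = 100*45 = 4500)
-35598 + H(j) = -35598 + 4500 = -31098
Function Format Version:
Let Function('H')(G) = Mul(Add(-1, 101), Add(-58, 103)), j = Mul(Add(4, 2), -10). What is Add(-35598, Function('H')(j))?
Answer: -31098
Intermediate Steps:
j = -60 (j = Mul(6, -10) = -60)
Function('H')(G) = 4500 (Function('H')(G) = Mul(100, 45) = 4500)
Add(-35598, Function('H')(j)) = Add(-35598, 4500) = -31098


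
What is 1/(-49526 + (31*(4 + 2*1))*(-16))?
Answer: -1/52502 ≈ -1.9047e-5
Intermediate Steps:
1/(-49526 + (31*(4 + 2*1))*(-16)) = 1/(-49526 + (31*(4 + 2))*(-16)) = 1/(-49526 + (31*6)*(-16)) = 1/(-49526 + 186*(-16)) = 1/(-49526 - 2976) = 1/(-52502) = -1/52502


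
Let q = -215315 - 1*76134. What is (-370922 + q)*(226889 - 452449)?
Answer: 149404402760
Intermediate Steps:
q = -291449 (q = -215315 - 76134 = -291449)
(-370922 + q)*(226889 - 452449) = (-370922 - 291449)*(226889 - 452449) = -662371*(-225560) = 149404402760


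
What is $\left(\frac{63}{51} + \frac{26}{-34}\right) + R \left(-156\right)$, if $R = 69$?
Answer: $- \frac{182980}{17} \approx -10764.0$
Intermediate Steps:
$\left(\frac{63}{51} + \frac{26}{-34}\right) + R \left(-156\right) = \left(\frac{63}{51} + \frac{26}{-34}\right) + 69 \left(-156\right) = \left(63 \cdot \frac{1}{51} + 26 \left(- \frac{1}{34}\right)\right) - 10764 = \left(\frac{21}{17} - \frac{13}{17}\right) - 10764 = \frac{8}{17} - 10764 = - \frac{182980}{17}$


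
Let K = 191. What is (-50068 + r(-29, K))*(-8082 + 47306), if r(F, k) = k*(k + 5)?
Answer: -495477568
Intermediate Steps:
r(F, k) = k*(5 + k)
(-50068 + r(-29, K))*(-8082 + 47306) = (-50068 + 191*(5 + 191))*(-8082 + 47306) = (-50068 + 191*196)*39224 = (-50068 + 37436)*39224 = -12632*39224 = -495477568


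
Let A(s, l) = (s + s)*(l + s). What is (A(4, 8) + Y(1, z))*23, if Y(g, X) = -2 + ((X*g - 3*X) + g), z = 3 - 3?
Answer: 2185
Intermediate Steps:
A(s, l) = 2*s*(l + s) (A(s, l) = (2*s)*(l + s) = 2*s*(l + s))
z = 0
Y(g, X) = -2 + g - 3*X + X*g (Y(g, X) = -2 + ((-3*X + X*g) + g) = -2 + (g - 3*X + X*g) = -2 + g - 3*X + X*g)
(A(4, 8) + Y(1, z))*23 = (2*4*(8 + 4) + (-2 + 1 - 3*0 + 0*1))*23 = (2*4*12 + (-2 + 1 + 0 + 0))*23 = (96 - 1)*23 = 95*23 = 2185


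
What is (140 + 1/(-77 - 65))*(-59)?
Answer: -1172861/142 ≈ -8259.6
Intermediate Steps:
(140 + 1/(-77 - 65))*(-59) = (140 + 1/(-142))*(-59) = (140 - 1/142)*(-59) = (19879/142)*(-59) = -1172861/142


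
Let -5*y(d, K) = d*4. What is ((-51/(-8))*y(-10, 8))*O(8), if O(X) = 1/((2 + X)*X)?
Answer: 51/80 ≈ 0.63750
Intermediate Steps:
y(d, K) = -4*d/5 (y(d, K) = -d*4/5 = -4*d/5)
O(X) = 1/(X*(2 + X))
((-51/(-8))*y(-10, 8))*O(8) = ((-51/(-8))*(-⅘*(-10)))*(1/(8*(2 + 8))) = (-51*(-⅛)*8)*((⅛)/10) = ((51/8)*8)*((⅛)*(⅒)) = 51*(1/80) = 51/80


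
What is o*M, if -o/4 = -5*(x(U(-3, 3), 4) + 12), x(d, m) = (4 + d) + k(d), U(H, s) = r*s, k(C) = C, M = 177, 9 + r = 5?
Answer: -28320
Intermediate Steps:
r = -4 (r = -9 + 5 = -4)
U(H, s) = -4*s
x(d, m) = 4 + 2*d (x(d, m) = (4 + d) + d = 4 + 2*d)
o = -160 (o = -(-20)*((4 + 2*(-4*3)) + 12) = -(-20)*((4 + 2*(-12)) + 12) = -(-20)*((4 - 24) + 12) = -(-20)*(-20 + 12) = -(-20)*(-8) = -4*40 = -160)
o*M = -160*177 = -28320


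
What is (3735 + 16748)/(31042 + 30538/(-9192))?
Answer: 94139868/142653763 ≈ 0.65992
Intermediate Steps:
(3735 + 16748)/(31042 + 30538/(-9192)) = 20483/(31042 + 30538*(-1/9192)) = 20483/(31042 - 15269/4596) = 20483/(142653763/4596) = 20483*(4596/142653763) = 94139868/142653763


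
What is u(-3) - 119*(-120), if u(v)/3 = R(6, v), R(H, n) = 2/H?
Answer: 14281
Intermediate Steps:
u(v) = 1 (u(v) = 3*(2/6) = 3*(2*(1/6)) = 3*(1/3) = 1)
u(-3) - 119*(-120) = 1 - 119*(-120) = 1 + 14280 = 14281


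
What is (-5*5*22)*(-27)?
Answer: 14850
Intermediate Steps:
(-5*5*22)*(-27) = -25*22*(-27) = -550*(-27) = 14850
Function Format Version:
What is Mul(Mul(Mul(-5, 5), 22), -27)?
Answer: 14850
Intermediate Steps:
Mul(Mul(Mul(-5, 5), 22), -27) = Mul(Mul(-25, 22), -27) = Mul(-550, -27) = 14850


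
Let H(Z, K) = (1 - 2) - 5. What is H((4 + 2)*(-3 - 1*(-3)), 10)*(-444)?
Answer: 2664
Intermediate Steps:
H(Z, K) = -6 (H(Z, K) = -1 - 5 = -6)
H((4 + 2)*(-3 - 1*(-3)), 10)*(-444) = -6*(-444) = 2664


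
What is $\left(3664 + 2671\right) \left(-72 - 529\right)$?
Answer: $-3807335$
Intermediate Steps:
$\left(3664 + 2671\right) \left(-72 - 529\right) = 6335 \left(-601\right) = -3807335$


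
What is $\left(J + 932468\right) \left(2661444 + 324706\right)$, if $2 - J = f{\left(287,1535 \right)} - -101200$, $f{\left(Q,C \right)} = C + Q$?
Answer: $2476856145200$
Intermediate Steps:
$J = -103020$ ($J = 2 - \left(\left(1535 + 287\right) - -101200\right) = 2 - \left(1822 + 101200\right) = 2 - 103022 = -103020$)
$\left(J + 932468\right) \left(2661444 + 324706\right) = \left(-103020 + 932468\right) \left(2661444 + 324706\right) = 829448 \cdot 2986150 = 2476856145200$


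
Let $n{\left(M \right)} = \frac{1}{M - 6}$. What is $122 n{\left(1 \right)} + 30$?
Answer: $\frac{28}{5} \approx 5.6$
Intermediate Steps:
$n{\left(M \right)} = \frac{1}{-6 + M}$
$122 n{\left(1 \right)} + 30 = \frac{122}{-6 + 1} + 30 = \frac{122}{-5} + 30 = 122 \left(- \frac{1}{5}\right) + 30 = - \frac{122}{5} + 30 = \frac{28}{5}$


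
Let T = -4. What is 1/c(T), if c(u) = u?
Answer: -1/4 ≈ -0.25000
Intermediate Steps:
1/c(T) = 1/(-4) = -1/4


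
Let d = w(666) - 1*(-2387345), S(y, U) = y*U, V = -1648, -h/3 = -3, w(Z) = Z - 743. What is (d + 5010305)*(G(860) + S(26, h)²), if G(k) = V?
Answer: 392870306884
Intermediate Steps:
w(Z) = -743 + Z
h = 9 (h = -3*(-3) = 9)
G(k) = -1648
S(y, U) = U*y
d = 2387268 (d = (-743 + 666) - 1*(-2387345) = -77 + 2387345 = 2387268)
(d + 5010305)*(G(860) + S(26, h)²) = (2387268 + 5010305)*(-1648 + (9*26)²) = 7397573*(-1648 + 234²) = 7397573*(-1648 + 54756) = 7397573*53108 = 392870306884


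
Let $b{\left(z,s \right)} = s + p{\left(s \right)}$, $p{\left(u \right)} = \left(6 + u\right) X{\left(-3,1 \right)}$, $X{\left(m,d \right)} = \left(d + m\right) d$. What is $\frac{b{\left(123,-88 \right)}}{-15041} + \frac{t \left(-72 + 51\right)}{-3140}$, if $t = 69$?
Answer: $\frac{21555769}{47228740} \approx 0.45641$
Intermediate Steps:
$X{\left(m,d \right)} = d \left(d + m\right)$
$p{\left(u \right)} = -12 - 2 u$ ($p{\left(u \right)} = \left(6 + u\right) 1 \left(1 - 3\right) = \left(6 + u\right) 1 \left(-2\right) = \left(6 + u\right) \left(-2\right) = -12 - 2 u$)
$b{\left(z,s \right)} = -12 - s$ ($b{\left(z,s \right)} = s - \left(12 + 2 s\right) = -12 - s$)
$\frac{b{\left(123,-88 \right)}}{-15041} + \frac{t \left(-72 + 51\right)}{-3140} = \frac{-12 - -88}{-15041} + \frac{69 \left(-72 + 51\right)}{-3140} = \left(-12 + 88\right) \left(- \frac{1}{15041}\right) + 69 \left(-21\right) \left(- \frac{1}{3140}\right) = 76 \left(- \frac{1}{15041}\right) - - \frac{1449}{3140} = - \frac{76}{15041} + \frac{1449}{3140} = \frac{21555769}{47228740}$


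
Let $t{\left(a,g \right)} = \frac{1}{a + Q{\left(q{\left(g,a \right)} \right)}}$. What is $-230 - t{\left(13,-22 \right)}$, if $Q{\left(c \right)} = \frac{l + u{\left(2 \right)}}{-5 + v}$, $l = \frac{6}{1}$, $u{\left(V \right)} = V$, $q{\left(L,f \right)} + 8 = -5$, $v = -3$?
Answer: $- \frac{2761}{12} \approx -230.08$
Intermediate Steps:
$q{\left(L,f \right)} = -13$ ($q{\left(L,f \right)} = -8 - 5 = -13$)
$l = 6$ ($l = 6 \cdot 1 = 6$)
$Q{\left(c \right)} = -1$ ($Q{\left(c \right)} = \frac{6 + 2}{-5 - 3} = \frac{8}{-8} = 8 \left(- \frac{1}{8}\right) = -1$)
$t{\left(a,g \right)} = \frac{1}{-1 + a}$ ($t{\left(a,g \right)} = \frac{1}{a - 1} = \frac{1}{-1 + a}$)
$-230 - t{\left(13,-22 \right)} = -230 - \frac{1}{-1 + 13} = -230 - \frac{1}{12} = - \frac{2761}{12}$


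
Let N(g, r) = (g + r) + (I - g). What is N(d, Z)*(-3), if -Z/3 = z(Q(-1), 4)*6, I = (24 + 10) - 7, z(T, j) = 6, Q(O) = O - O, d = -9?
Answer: 243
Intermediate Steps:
Q(O) = 0
I = 27 (I = 34 - 7 = 27)
Z = -108 (Z = -18*6 = -3*36 = -108)
N(g, r) = 27 + r (N(g, r) = (g + r) + (27 - g) = 27 + r)
N(d, Z)*(-3) = (27 - 108)*(-3) = -81*(-3) = 243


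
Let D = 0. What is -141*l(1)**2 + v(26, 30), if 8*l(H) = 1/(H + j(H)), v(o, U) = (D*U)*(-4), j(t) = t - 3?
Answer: -141/64 ≈ -2.2031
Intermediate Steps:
j(t) = -3 + t
v(o, U) = 0 (v(o, U) = (0*U)*(-4) = 0*(-4) = 0)
l(H) = 1/(8*(-3 + 2*H)) (l(H) = 1/(8*(H + (-3 + H))) = 1/(8*(-3 + 2*H)))
-141*l(1)**2 + v(26, 30) = -141*1/(64*(-3 + 2*1)**2) + 0 = -141*1/(64*(-3 + 2)**2) + 0 = -141*((1/8)/(-1))**2 + 0 = -141*((1/8)*(-1))**2 + 0 = -141*(-1/8)**2 + 0 = -141*1/64 + 0 = -141/64 + 0 = -141/64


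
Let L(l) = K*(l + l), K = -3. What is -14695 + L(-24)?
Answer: -14551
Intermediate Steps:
L(l) = -6*l (L(l) = -3*(l + l) = -6*l)
-14695 + L(-24) = -14695 - 6*(-24) = -14695 + 144 = -14551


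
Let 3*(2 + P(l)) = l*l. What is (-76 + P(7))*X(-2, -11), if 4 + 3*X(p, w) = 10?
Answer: -370/3 ≈ -123.33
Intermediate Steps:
P(l) = -2 + l²/3 (P(l) = -2 + (l*l)/3 = -2 + l²/3)
X(p, w) = 2 (X(p, w) = -4/3 + (⅓)*10 = -4/3 + 10/3 = 2)
(-76 + P(7))*X(-2, -11) = (-76 + (-2 + (⅓)*7²))*2 = (-76 + (-2 + (⅓)*49))*2 = (-76 + (-2 + 49/3))*2 = (-76 + 43/3)*2 = -185/3*2 = -370/3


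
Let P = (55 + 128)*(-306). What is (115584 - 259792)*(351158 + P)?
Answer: -42564433280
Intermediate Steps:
P = -55998 (P = 183*(-306) = -55998)
(115584 - 259792)*(351158 + P) = (115584 - 259792)*(351158 - 55998) = -144208*295160 = -42564433280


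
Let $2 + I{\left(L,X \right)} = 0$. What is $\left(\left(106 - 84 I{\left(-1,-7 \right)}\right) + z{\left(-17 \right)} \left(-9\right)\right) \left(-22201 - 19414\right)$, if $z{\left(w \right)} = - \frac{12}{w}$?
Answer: $- \frac{189348250}{17} \approx -1.1138 \cdot 10^{7}$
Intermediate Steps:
$I{\left(L,X \right)} = -2$ ($I{\left(L,X \right)} = -2 + 0 = -2$)
$\left(\left(106 - 84 I{\left(-1,-7 \right)}\right) + z{\left(-17 \right)} \left(-9\right)\right) \left(-22201 - 19414\right) = \left(\left(106 - -168\right) + - \frac{12}{-17} \left(-9\right)\right) \left(-22201 - 19414\right) = \left(\left(106 + 168\right) + \left(-12\right) \left(- \frac{1}{17}\right) \left(-9\right)\right) \left(-41615\right) = \left(274 + \frac{12}{17} \left(-9\right)\right) \left(-41615\right) = \left(274 - \frac{108}{17}\right) \left(-41615\right) = \frac{4550}{17} \left(-41615\right) = - \frac{189348250}{17}$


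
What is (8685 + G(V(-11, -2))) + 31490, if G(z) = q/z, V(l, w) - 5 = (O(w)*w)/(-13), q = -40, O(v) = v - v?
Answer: 40167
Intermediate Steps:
O(v) = 0
V(l, w) = 5 (V(l, w) = 5 + (0*w)/(-13) = 5 + 0*(-1/13) = 5 + 0 = 5)
G(z) = -40/z
(8685 + G(V(-11, -2))) + 31490 = (8685 - 40/5) + 31490 = (8685 - 40*⅕) + 31490 = (8685 - 8) + 31490 = 8677 + 31490 = 40167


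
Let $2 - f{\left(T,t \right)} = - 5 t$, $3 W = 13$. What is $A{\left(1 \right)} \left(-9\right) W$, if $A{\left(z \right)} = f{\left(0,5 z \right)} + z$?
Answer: $-1092$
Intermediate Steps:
$W = \frac{13}{3}$ ($W = \frac{1}{3} \cdot 13 = \frac{13}{3} \approx 4.3333$)
$f{\left(T,t \right)} = 2 + 5 t$ ($f{\left(T,t \right)} = 2 - - 5 t = 2 + 5 t$)
$A{\left(z \right)} = 2 + 26 z$ ($A{\left(z \right)} = \left(2 + 5 \cdot 5 z\right) + z = \left(2 + 25 z\right) + z = 2 + 26 z$)
$A{\left(1 \right)} \left(-9\right) W = \left(2 + 26 \cdot 1\right) \left(-9\right) \frac{13}{3} = \left(2 + 26\right) \left(-9\right) \frac{13}{3} = 28 \left(-9\right) \frac{13}{3} = \left(-252\right) \frac{13}{3} = -1092$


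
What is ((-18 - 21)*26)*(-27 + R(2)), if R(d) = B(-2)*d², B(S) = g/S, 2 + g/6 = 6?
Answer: 76050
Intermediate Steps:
g = 24 (g = -12 + 6*6 = -12 + 36 = 24)
B(S) = 24/S
R(d) = -12*d² (R(d) = (24/(-2))*d² = (24*(-½))*d² = -12*d²)
((-18 - 21)*26)*(-27 + R(2)) = ((-18 - 21)*26)*(-27 - 12*2²) = (-39*26)*(-27 - 12*4) = -1014*(-27 - 48) = -1014*(-75) = 76050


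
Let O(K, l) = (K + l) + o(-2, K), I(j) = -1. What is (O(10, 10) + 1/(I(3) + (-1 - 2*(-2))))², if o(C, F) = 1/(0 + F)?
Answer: 10609/25 ≈ 424.36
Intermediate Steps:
o(C, F) = 1/F
O(K, l) = K + l + 1/K (O(K, l) = (K + l) + 1/K = K + l + 1/K)
(O(10, 10) + 1/(I(3) + (-1 - 2*(-2))))² = ((10 + 10 + 1/10) + 1/(-1 + (-1 - 2*(-2))))² = ((10 + 10 + ⅒) + 1/(-1 + (-1 + 4)))² = (201/10 + 1/(-1 + 3))² = (201/10 + 1/2)² = (201/10 + ½)² = (103/5)² = 10609/25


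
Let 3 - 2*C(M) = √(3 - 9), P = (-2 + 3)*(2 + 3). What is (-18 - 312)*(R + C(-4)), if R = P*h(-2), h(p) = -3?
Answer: 4455 + 165*I*√6 ≈ 4455.0 + 404.17*I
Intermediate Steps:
P = 5 (P = 1*5 = 5)
C(M) = 3/2 - I*√6/2 (C(M) = 3/2 - √(3 - 9)/2 = 3/2 - I*√6/2)
R = -15 (R = 5*(-3) = -15)
(-18 - 312)*(R + C(-4)) = (-18 - 312)*(-15 + (3/2 - I*√6/2)) = -330*(-27/2 - I*√6/2) = 4455 + 165*I*√6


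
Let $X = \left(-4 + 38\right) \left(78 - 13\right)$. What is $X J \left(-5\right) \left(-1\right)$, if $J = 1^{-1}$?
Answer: $11050$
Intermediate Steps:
$J = 1$
$X = 2210$ ($X = 34 \cdot 65 = 2210$)
$X J \left(-5\right) \left(-1\right) = 2210 \cdot 1 \left(-5\right) \left(-1\right) = 2210 \left(\left(-5\right) \left(-1\right)\right) = 2210 \cdot 5 = 11050$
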